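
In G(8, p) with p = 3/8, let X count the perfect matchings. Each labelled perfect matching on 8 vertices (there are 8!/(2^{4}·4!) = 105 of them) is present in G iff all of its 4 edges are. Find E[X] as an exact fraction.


K_8 has 8!/(2^{4}·4!) = 105 labelled perfect matchings.
For each such perfect matching H, let X_H = 1 if all 4 edges of H are present in G. Then P[X_H = 1] = p^{4} = (3/8)^{4} = 81/4096.
Summing the indicators: E[X] = Σ_H E[X_H] = 105 · p^{4} = 105 · 81/4096 = 8505/4096.
Numerically: E[X] ≈ 2.076.

E[X] = 105 · (3/8)^{4} = 8505/4096 ≈ 2.076.


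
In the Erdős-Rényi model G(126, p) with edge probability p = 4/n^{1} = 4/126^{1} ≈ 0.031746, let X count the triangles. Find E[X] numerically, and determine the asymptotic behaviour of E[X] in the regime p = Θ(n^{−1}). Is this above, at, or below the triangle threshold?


Number of potential triangles: C(126, 3) = 325500.
Each occurs with probability p³ ≈ (0.031746)³ ≈ 3.19939851e-05.
By linearity: E[X] = C(126, 3)·p³ ≈ 325500 · 3.19939851e-05 ≈ 10.414042.
Here α = 1, so p = 4/n is exactly at the triangle threshold p ~ 1/n. Asymptotically E[X] → c³/6 = 4³/6 = 32/3 ≈ 10.666667, a bounded constant. In this regime the triangle count is asymptotically Poisson(c³/6).

E[X] ≈ 10.414042; in regime p = Θ(1/n^{1}) E[X] stays bounded (at the triangle threshold p ~ 1/n).


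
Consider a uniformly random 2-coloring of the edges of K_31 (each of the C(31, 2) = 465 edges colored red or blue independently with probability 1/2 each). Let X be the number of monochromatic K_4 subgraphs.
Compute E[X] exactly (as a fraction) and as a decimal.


Let X = Σ_S X_S over the C(31, 4) = 31465 subsets S of size 4, where X_S = 1 if the K_4 on S is monochromatic.
For a fixed S, the K_4 on S has C(4, 2) = 6 edges. P[all 6 edges red] = (1/2)^6, and likewise for blue, so P[monochromatic] = 2·(1/2)^6 = 2^{1 − 6} = 1/32.
By linearity of expectation: E[X] = C(31, 4) · 2^{1 − 6} = 31465 · 1/32 = 31465/32.
Numerically: E[X] ≈ 983.28125.

E[X] = C(31,4)·2^(1−C(4,2)) = 31465/32 ≈ 983.28125.


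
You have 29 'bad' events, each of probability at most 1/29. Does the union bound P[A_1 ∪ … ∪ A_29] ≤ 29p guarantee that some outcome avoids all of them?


Union bound: P[∪_{i=1}^{29} A_i] ≤ Σ_i P[A_i] ≤ 29·p = 29·(1/29) = 1.
Numerically: 1 ≈ 1.000.
Is 1 < 1? NO.
Since the bound 1 is ≥ 1, the union bound is uninformative here; it does NOT by itself certify existence.

29·p = 1 ≈ 1.000; existence NOT certified by the union bound.


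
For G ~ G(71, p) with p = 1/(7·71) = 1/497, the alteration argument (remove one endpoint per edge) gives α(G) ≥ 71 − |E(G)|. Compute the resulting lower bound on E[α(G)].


E[|E(G)|] = C(71, 2)·p = 2485 · (1/497) = 5.
E[α(G)] ≥ n − E[|E(G)|] = 71 − 5 = 66.
Numerically: ≈ 66.0000.
(This is only a lower bound; the true E[α(G)] may be larger.)

E[α(G)] ≥ 66 ≈ 66.0000.


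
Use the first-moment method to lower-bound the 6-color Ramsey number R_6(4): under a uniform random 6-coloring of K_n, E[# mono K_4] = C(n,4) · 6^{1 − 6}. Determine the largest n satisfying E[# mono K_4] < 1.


We need C(n, 4) · 6^{1 − 6} < 1, i.e. C(n, 4) < 6^{6 − 1} = 7776.
Check values of n near the boundary:
  n = 20: C(20, 4) = 4845; 4845 < 7776? YES
  n = 21: C(21, 4) = 5985; 5985 < 7776? YES
  n = 22: C(22, 4) = 7315; 7315 < 7776? YES
  n = 23: C(23, 4) = 8855; 8855 < 7776? NO
The largest n with C(n, 4) < 7776 is n = 22 (where E[X] = 7315/7776 ≈ 0.9407). Hence R_6(4) > 22, i.e. R_6(4) ≥ 23.

Largest n = 22; hence R_6(4) > 22.


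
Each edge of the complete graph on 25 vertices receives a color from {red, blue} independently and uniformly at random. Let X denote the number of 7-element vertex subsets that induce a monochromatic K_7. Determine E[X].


Let X = Σ_S X_S over the C(25, 7) = 480700 subsets S of size 7, where X_S = 1 if the K_7 on S is monochromatic.
For a fixed S, the K_7 on S has C(7, 2) = 21 edges. P[all 21 edges red] = (1/2)^21, and likewise for blue, so P[monochromatic] = 2·(1/2)^21 = 2^{1 − 21} = 1/1048576.
Summing: E[X] = C(25, 7) · 2^{1 − 21} = 480700 · 1/1048576 = 120175/262144.
Numerically: E[X] ≈ 0.458431.

E[X] = C(25,7)·2^(1−C(7,2)) = 120175/262144 ≈ 0.458431.


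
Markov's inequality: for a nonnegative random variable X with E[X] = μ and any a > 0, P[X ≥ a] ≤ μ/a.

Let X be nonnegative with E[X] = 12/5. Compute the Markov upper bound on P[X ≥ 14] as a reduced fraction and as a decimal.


μ = E[X] = 12/5, a = 14.
Markov: P[X ≥ 14] ≤ μ/a = (12/5)/14 = 6/35.
Numerically: ≈ 0.171.
(Since a = 14 > μ = 2.400, the bound 6/35 is < 1 and informative.)

P[X ≥ 14] ≤ 6/35 ≈ 0.171.


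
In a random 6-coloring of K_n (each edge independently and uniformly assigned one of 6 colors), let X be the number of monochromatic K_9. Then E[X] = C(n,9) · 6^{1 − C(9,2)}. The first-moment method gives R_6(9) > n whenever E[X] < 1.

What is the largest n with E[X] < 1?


We need C(n, 9) · 6^{1 − 36} < 1, i.e. C(n, 9) < 6^{36 − 1} = 1719070799748422591028658176.
Check values of n near the boundary:
  n = 4404: C(4404, 9) = 1703375445537161676647015880; 1703375445537161676647015880 < 1719070799748422591028658176? YES
  n = 4405: C(4405, 9) = 1706862792900636302463627150; 1706862792900636302463627150 < 1719070799748422591028658176? YES
  n = 4406: C(4406, 9) = 1710356485221788389505285700; 1710356485221788389505285700 < 1719070799748422591028658176? YES
  n = 4407: C(4407, 9) = 1713856532599459170657070050; 1713856532599459170657070050 < 1719070799748422591028658176? YES
  n = 4408: C(4408, 9) = 1717362945146264156457459600; 1717362945146264156457459600 < 1719070799748422591028658176? YES
  n = 4409: C(4409, 9) = 1720875732988608787686577131; 1720875732988608787686577131 < 1719070799748422591028658176? NO
  n = 4410: C(4410, 9) = 1724394906266704102180823710; 1724394906266704102180823710 < 1719070799748422591028658176? NO
The largest n with C(n, 9) < 1719070799748422591028658176 is n = 4408 (where E[X] = 35778394690547169926197075/35813974994758803979763712 ≈ 0.9990). Hence R_6(9) > 4408, i.e. R_6(9) ≥ 4409.

Largest n = 4408; hence R_6(9) > 4408.


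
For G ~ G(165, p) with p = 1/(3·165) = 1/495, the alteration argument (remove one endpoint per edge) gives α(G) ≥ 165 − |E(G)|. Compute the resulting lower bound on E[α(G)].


E[|E(G)|] = C(165, 2)·p = 13530 · (1/495) = 82/3.
E[α(G)] ≥ n − E[|E(G)|] = 165 − 82/3 = 413/3.
Numerically: ≈ 137.6667.
(This is only a lower bound; the true E[α(G)] may be larger.)

E[α(G)] ≥ 413/3 ≈ 137.6667.


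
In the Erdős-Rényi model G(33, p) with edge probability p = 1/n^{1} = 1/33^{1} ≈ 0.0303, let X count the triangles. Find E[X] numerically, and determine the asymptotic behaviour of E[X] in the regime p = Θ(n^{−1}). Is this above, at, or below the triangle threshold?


Number of potential triangles: C(33, 3) = 5456.
Each occurs with probability p³ ≈ (0.0303)³ ≈ 2.782647e-05.
By linearity: E[X] = C(33, 3)·p³ ≈ 5456 · 2.782647e-05 ≈ 0.1518.
Here α = 1, so p = 1/n is exactly at the triangle threshold p ~ 1/n. Asymptotically E[X] → c³/6 = 1³/6 = 1/6 ≈ 0.1667, a bounded constant. In this regime the triangle count is asymptotically Poisson(c³/6).

E[X] ≈ 0.1518; in regime p = Θ(1/n^{1}) E[X] stays bounded (at the triangle threshold p ~ 1/n).


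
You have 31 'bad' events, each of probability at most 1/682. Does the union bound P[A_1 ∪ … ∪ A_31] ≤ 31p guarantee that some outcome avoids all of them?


Union bound: P[∪_{i=1}^{31} A_i] ≤ Σ_i P[A_i] ≤ 31·p = 31·(1/682) = 1/22.
Numerically: 1/22 ≈ 0.0454545.
Is 1/22 < 1? YES.
Since P[∪ A_i] ≤ 1/22 < 1, the complement has P[∩ A_i^c] ≥ 1 − 1/22 = 21/22 > 0, so some outcome avoids every A_i.

31·p = 1/22 ≈ 0.0454545; existence CERTIFIED by the union bound.


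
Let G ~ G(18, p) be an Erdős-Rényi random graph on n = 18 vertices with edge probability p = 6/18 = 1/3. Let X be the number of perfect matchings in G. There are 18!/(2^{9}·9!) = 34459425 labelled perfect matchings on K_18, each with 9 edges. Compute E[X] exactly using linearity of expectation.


K_18 has 18!/(2^{9}·9!) = 34459425 labelled perfect matchings.
For each such perfect matching H, let X_H = 1 if all 9 edges of H are present in G. Then P[X_H = 1] = p^{9} = (1/3)^{9} = 1/19683.
Summing the indicators: E[X] = Σ_H E[X_H] = 34459425 · p^{9} = 34459425 · 1/19683 = 425425/243.
Numerically: E[X] ≈ 1.75e+03.

E[X] = 34459425 · (1/3)^{9} = 425425/243 ≈ 1.75e+03.


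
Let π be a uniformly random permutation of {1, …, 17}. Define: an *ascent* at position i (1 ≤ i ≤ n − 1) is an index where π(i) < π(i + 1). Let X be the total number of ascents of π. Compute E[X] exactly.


Write X = Σ X_I over i = 1, …, 16, with X_I the indicator of one ascent.
There are 16 indicators.
For each fixed i, the pair (π(i), π(i+1)) is a uniformly random ordered pair of distinct values from {1, …, 17}; by symmetry P[π(i) < π(i+1)] = 1/2.
By linearity: E[X] = 16 · (1/2) = (17 − 1) · (1/2) = 8 ≈ 8.00000.

E[X] = 8 = 8.00000.


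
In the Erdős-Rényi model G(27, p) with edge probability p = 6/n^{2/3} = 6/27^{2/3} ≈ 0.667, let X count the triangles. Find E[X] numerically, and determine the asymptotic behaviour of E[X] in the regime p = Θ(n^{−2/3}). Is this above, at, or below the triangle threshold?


Number of potential triangles: C(27, 3) = 2925.
Each occurs with probability p³ ≈ (0.667)³ ≈ 2.96296e-01.
By linearity: E[X] = C(27, 3)·p³ ≈ 2925 · 2.96296e-01 ≈ 866.667.
Since α = 2/3 < 1, p = c/n^{2/3} ≫ 1/n is above the triangle threshold p ~ 1/n. Asymptotically E[X] ~ (c³/6)·n^{3(1−α)} = (6³/6)·n^{1} → ∞; triangles are abundant w.h.p.

E[X] ≈ 866.667; in regime p = Θ(1/n^{2/3}) E[X] diverges (above the triangle threshold p ~ 1/n).


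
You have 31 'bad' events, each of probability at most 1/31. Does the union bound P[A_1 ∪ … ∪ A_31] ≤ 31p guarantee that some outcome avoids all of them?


Union bound: P[∪_{i=1}^{31} A_i] ≤ Σ_i P[A_i] ≤ 31·p = 31·(1/31) = 1.
Numerically: 1 ≈ 1.00000.
Is 1 < 1? NO.
Since the bound 1 is ≥ 1, the union bound is uninformative here; it does NOT by itself certify existence.

31·p = 1 ≈ 1.00000; existence NOT certified by the union bound.


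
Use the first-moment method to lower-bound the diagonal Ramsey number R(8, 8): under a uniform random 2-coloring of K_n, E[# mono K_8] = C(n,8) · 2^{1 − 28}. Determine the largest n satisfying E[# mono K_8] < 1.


We need C(n, 8) · 2^{1 − 28} < 1, i.e. C(n, 8) < 2^{28 − 1} = 134217728.
Check values of n near the boundary:
  n = 39: C(39, 8) = 61523748; 61523748 < 134217728? YES
  n = 40: C(40, 8) = 76904685; 76904685 < 134217728? YES
  n = 41: C(41, 8) = 95548245; 95548245 < 134217728? YES
  n = 42: C(42, 8) = 118030185; 118030185 < 134217728? YES
  n = 43: C(43, 8) = 145008513; 145008513 < 134217728? NO
  n = 44: C(44, 8) = 177232627; 177232627 < 134217728? NO
The largest n with C(n, 8) < 134217728 is n = 42 (where E[X] = 118030185/134217728 ≈ 0.879393). Hence R(8, 8) > 42, i.e. R(8, 8) ≥ 43.

Largest n = 42; hence R(8, 8) > 42.


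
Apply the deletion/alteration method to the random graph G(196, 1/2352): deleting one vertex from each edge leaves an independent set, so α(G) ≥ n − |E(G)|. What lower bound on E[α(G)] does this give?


E[|E(G)|] = C(196, 2)·p = 19110 · (1/2352) = 65/8.
E[α(G)] ≥ n − E[|E(G)|] = 196 − 65/8 = 1503/8.
Numerically: ≈ 187.875000.
(This is only a lower bound; the true E[α(G)] may be larger.)

E[α(G)] ≥ 1503/8 ≈ 187.875000.


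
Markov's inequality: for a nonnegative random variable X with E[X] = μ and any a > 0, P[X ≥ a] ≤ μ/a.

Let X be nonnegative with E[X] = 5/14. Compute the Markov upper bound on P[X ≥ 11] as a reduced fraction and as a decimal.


μ = E[X] = 5/14, a = 11.
Markov: P[X ≥ 11] ≤ μ/a = (5/14)/11 = 5/154.
Numerically: ≈ 0.032.
(Since a = 11 > μ = 0.357, the bound 5/154 is < 1 and informative.)

P[X ≥ 11] ≤ 5/154 ≈ 0.032.


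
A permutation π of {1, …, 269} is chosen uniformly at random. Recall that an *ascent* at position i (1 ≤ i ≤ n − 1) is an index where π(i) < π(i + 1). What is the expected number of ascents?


Write X = Σ X_I over i = 1, …, 268, with X_I the indicator of one ascent.
There are 268 indicators.
For each fixed i, the pair (π(i), π(i+1)) is a uniformly random ordered pair of distinct values from {1, …, 269}; by symmetry P[π(i) < π(i+1)] = 1/2.
By linearity: E[X] = 268 · (1/2) = (269 − 1) · (1/2) = 134 ≈ 134.00000.

E[X] = 134 = 134.00000.


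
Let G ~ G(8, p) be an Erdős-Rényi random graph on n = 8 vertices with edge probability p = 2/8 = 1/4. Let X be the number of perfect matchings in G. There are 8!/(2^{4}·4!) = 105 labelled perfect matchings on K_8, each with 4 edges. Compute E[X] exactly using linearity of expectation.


K_8 has 8!/(2^{4}·4!) = 105 labelled perfect matchings.
For each such perfect matching H, let X_H = 1 if all 4 edges of H are present in G. Then P[X_H = 1] = p^{4} = (1/4)^{4} = 1/256.
By linearity: E[X] = Σ_H E[X_H] = 105 · p^{4} = 105 · 1/256 = 105/256.
Numerically: E[X] ≈ 0.410156.

E[X] = 105 · (1/4)^{4} = 105/256 ≈ 0.410156.


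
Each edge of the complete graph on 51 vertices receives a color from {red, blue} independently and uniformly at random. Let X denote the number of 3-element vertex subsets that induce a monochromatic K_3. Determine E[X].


Let X = Σ_S X_S over the C(51, 3) = 20825 subsets S of size 3, where X_S = 1 if the K_3 on S is monochromatic.
For a fixed S, the K_3 on S has C(3, 2) = 3 edges. P[all 3 edges red] = (1/2)^3, and likewise for blue, so P[monochromatic] = 2·(1/2)^3 = 2^{1 − 3} = 1/4.
By linearity of expectation: E[X] = C(51, 3) · 2^{1 − 3} = 20825 · 1/4 = 20825/4.
Numerically: E[X] ≈ 5206.250.

E[X] = C(51,3)·2^(1−C(3,2)) = 20825/4 ≈ 5206.250.


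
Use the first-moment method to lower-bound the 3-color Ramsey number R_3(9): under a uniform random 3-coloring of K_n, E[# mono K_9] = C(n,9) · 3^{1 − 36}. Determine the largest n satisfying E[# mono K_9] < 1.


We need C(n, 9) · 3^{1 − 36} < 1, i.e. C(n, 9) < 3^{36 − 1} = 50031545098999707.
Check values of n near the boundary:
  n = 300: C(300, 9) = 48052241692154700; 48052241692154700 < 50031545098999707? YES
  n = 301: C(301, 9) = 49533303936090975; 49533303936090975 < 50031545098999707? YES
  n = 302: C(302, 9) = 51054804739588650; 51054804739588650 < 50031545098999707? NO
  n = 303: C(303, 9) = 52617706925494425; 52617706925494425 < 50031545098999707? NO
  n = 304: C(304, 9) = 54222992899492560; 54222992899492560 < 50031545098999707? NO
The largest n with C(n, 9) < 50031545098999707 is n = 301 (where E[X] = 16511101312030325/16677181699666569 ≈ 0.990). Hence R_3(9) > 301, i.e. R_3(9) ≥ 302.

Largest n = 301; hence R_3(9) > 301.


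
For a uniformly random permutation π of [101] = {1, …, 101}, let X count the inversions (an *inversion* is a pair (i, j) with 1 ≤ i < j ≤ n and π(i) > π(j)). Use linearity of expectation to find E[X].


Write X = Σ X_I over the C(101, 2) = 5050 pairs i < j, with X_I the indicator of one inversion.
There are 5050 indicators.
For each fixed pair i < j, the values π(i) and π(j) are two distinct elements of {1, …, 101} in uniformly random order; by symmetry P[π(i) > π(j)] = 1/2.
By linearity: E[X] = 5050 · (1/2) = C(101, 2) · (1/2) = 5050/2 = 2525 ≈ 2525.0000.

E[X] = 2525 = 2525.0000.


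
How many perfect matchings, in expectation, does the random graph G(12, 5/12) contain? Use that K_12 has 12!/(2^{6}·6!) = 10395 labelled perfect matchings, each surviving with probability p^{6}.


K_12 has 12!/(2^{6}·6!) = 10395 labelled perfect matchings.
For each such perfect matching H, let X_H = 1 if all 6 edges of H are present in G. Then P[X_H = 1] = p^{6} = (5/12)^{6} = 15625/2985984.
By linearity: E[X] = Σ_H E[X_H] = 10395 · p^{6} = 10395 · 15625/2985984 = 6015625/110592.
Numerically: E[X] ≈ 54.395.

E[X] = 10395 · (5/12)^{6} = 6015625/110592 ≈ 54.395.


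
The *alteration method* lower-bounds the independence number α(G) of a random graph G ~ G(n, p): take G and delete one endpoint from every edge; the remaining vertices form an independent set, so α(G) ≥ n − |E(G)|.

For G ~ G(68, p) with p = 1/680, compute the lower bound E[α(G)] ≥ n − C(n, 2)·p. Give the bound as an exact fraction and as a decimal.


E[|E(G)|] = C(68, 2)·p = 2278 · (1/680) = 67/20.
E[α(G)] ≥ n − E[|E(G)|] = 68 − 67/20 = 1293/20.
Numerically: ≈ 64.65000.
(This is only a lower bound; the true E[α(G)] may be larger.)

E[α(G)] ≥ 1293/20 ≈ 64.65000.


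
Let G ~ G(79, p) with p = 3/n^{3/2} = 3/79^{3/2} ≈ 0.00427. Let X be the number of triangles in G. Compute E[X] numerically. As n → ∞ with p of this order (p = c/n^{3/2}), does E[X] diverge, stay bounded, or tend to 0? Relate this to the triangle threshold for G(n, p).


Number of potential triangles: C(79, 3) = 79079.
Each occurs with probability p³ ≈ (0.00427)³ ≈ 7.79905e-08.
By linearity: E[X] = C(79, 3)·p³ ≈ 79079 · 7.79905e-08 ≈ 0.006.
Since α = 3/2 > 1, p = c/n^{3/2} = o(1/n) is below the triangle threshold p ~ 1/n. Asymptotically E[X] ~ (c³/6)·n^{3(1−α)} = (3³/6)·n^{-1.5} → 0, so by Markov's inequality G has no triangles w.h.p.

E[X] ≈ 0.006; in regime p = Θ(1/n^{3/2}) E[X] tends to 0 (below the triangle threshold p ~ 1/n).


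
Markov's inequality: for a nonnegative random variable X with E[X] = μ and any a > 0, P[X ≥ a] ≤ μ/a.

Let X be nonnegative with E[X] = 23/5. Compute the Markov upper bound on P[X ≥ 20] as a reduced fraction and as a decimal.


μ = E[X] = 23/5, a = 20.
Markov: P[X ≥ 20] ≤ μ/a = (23/5)/20 = 23/100.
Numerically: ≈ 0.23000.
(Since a = 20 > μ = 4.60000, the bound 23/100 is < 1 and informative.)

P[X ≥ 20] ≤ 23/100 ≈ 0.23000.


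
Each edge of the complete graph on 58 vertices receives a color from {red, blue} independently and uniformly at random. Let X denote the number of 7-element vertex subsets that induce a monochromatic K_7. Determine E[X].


Let X = Σ_S X_S over the C(58, 7) = 300674088 subsets S of size 7, where X_S = 1 if the K_7 on S is monochromatic.
For a fixed S, the K_7 on S has C(7, 2) = 21 edges. P[all 21 edges red] = (1/2)^21, and likewise for blue, so P[monochromatic] = 2·(1/2)^21 = 2^{1 − 21} = 1/1048576.
By linearity of expectation: E[X] = C(58, 7) · 2^{1 − 21} = 300674088 · 1/1048576 = 37584261/131072.
Numerically: E[X] ≈ 286.745155.

E[X] = C(58,7)·2^(1−C(7,2)) = 37584261/131072 ≈ 286.745155.


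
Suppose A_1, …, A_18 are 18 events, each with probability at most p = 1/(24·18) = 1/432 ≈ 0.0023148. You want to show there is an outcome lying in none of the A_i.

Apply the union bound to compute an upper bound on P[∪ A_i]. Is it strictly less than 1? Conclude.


Union bound: P[∪_{i=1}^{18} A_i] ≤ Σ_i P[A_i] ≤ 18·p = 18·(1/432) = 1/24.
Numerically: 1/24 ≈ 0.0416667.
Is 1/24 < 1? YES.
Since P[∪ A_i] ≤ 1/24 < 1, the complement has P[∩ A_i^c] ≥ 1 − 1/24 = 23/24 > 0, so some outcome avoids every A_i.

18·p = 1/24 ≈ 0.0416667; existence CERTIFIED by the union bound.


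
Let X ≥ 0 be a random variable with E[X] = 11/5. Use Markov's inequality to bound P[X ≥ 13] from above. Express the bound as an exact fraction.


μ = E[X] = 11/5, a = 13.
Markov: P[X ≥ 13] ≤ μ/a = (11/5)/13 = 11/65.
Numerically: ≈ 0.16923.
(Since a = 13 > μ = 2.20000, the bound 11/65 is < 1 and informative.)

P[X ≥ 13] ≤ 11/65 ≈ 0.16923.


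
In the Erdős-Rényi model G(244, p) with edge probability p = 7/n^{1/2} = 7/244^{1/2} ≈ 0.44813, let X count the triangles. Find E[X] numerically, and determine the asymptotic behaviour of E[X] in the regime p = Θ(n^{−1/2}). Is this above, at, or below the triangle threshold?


Number of potential triangles: C(244, 3) = 2391444.
Each occurs with probability p³ ≈ (0.44813)³ ≈ 8.9993135e-02.
By linearity: E[X] = C(244, 3)·p³ ≈ 2391444 · 8.9993135e-02 ≈ 215213.54243.
Since α = 1/2 < 1, p = c/n^{1/2} ≫ 1/n is above the triangle threshold p ~ 1/n. Asymptotically E[X] ~ (c³/6)·n^{3(1−α)} = (7³/6)·n^{1.5} → ∞; triangles are abundant w.h.p.

E[X] ≈ 215213.54243; in regime p = Θ(1/n^{1/2}) E[X] diverges (above the triangle threshold p ~ 1/n).


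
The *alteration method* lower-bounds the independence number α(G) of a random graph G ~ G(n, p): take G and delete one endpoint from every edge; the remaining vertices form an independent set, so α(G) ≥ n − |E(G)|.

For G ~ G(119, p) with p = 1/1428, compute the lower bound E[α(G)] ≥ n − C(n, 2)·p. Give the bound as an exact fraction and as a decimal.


E[|E(G)|] = C(119, 2)·p = 7021 · (1/1428) = 59/12.
E[α(G)] ≥ n − E[|E(G)|] = 119 − 59/12 = 1369/12.
Numerically: ≈ 114.083333.
(This is only a lower bound; the true E[α(G)] may be larger.)

E[α(G)] ≥ 1369/12 ≈ 114.083333.


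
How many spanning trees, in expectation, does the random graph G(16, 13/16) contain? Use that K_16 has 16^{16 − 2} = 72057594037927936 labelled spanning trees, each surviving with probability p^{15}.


K_16 has 16^{16 − 2} = 72057594037927936 labelled spanning trees.
For each such spanning tree H, let X_H = 1 if all 15 edges of H are present in G. Then P[X_H = 1] = p^{15} = (13/16)^{15} = 51185893014090757/1152921504606846976.
By linearity of expectation: E[X] = Σ_H E[X_H] = 72057594037927936 · p^{15} = 72057594037927936 · 51185893014090757/1152921504606846976 = 51185893014090757/16.
Numerically: E[X] ≈ 3.199e+15.

E[X] = 72057594037927936 · (13/16)^{15} = 51185893014090757/16 ≈ 3.199e+15.


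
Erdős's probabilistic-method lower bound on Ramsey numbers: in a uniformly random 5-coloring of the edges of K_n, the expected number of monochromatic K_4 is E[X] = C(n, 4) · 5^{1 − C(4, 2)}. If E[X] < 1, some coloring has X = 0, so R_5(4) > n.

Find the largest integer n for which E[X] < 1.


We need C(n, 4) · 5^{1 − 6} < 1, i.e. C(n, 4) < 5^{6 − 1} = 3125.
Check values of n near the boundary:
  n = 14: C(14, 4) = 1001; 1001 < 3125? YES
  n = 15: C(15, 4) = 1365; 1365 < 3125? YES
  n = 16: C(16, 4) = 1820; 1820 < 3125? YES
  n = 17: C(17, 4) = 2380; 2380 < 3125? YES
  n = 18: C(18, 4) = 3060; 3060 < 3125? YES
  n = 19: C(19, 4) = 3876; 3876 < 3125? NO
  n = 20: C(20, 4) = 4845; 4845 < 3125? NO
The largest n with C(n, 4) < 3125 is n = 18 (where E[X] = 612/625 ≈ 0.9792000). Hence R_5(4) > 18, i.e. R_5(4) ≥ 19.

Largest n = 18; hence R_5(4) > 18.


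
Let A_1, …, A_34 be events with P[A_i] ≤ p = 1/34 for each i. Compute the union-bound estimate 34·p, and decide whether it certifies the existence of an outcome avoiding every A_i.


Union bound: P[∪_{i=1}^{34} A_i] ≤ Σ_i P[A_i] ≤ 34·p = 34·(1/34) = 1.
Numerically: 1 ≈ 1.000.
Is 1 < 1? NO.
Since the bound 1 is ≥ 1, the union bound is uninformative here; it does NOT by itself certify existence.

34·p = 1 ≈ 1.000; existence NOT certified by the union bound.


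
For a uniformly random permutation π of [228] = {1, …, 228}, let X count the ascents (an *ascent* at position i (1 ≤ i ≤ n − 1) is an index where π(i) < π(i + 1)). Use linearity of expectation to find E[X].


Write X = Σ X_I over i = 1, …, 227, with X_I the indicator of one ascent.
There are 227 indicators.
For each fixed i, the pair (π(i), π(i+1)) is a uniformly random ordered pair of distinct values from {1, …, 228}; by symmetry P[π(i) < π(i+1)] = 1/2.
By linearity: E[X] = 227 · (1/2) = (228 − 1) · (1/2) = 227/2 ≈ 113.500.

E[X] = 227/2 = 113.500.


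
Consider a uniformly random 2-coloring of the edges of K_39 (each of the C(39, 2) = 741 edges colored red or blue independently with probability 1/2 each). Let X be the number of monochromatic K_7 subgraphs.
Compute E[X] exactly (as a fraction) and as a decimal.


Let X = Σ_S X_S over the C(39, 7) = 15380937 subsets S of size 7, where X_S = 1 if the K_7 on S is monochromatic.
For a fixed S, the K_7 on S has C(7, 2) = 21 edges. P[all 21 edges red] = (1/2)^21, and likewise for blue, so P[monochromatic] = 2·(1/2)^21 = 2^{1 − 21} = 1/1048576.
Summing: E[X] = C(39, 7) · 2^{1 − 21} = 15380937 · 1/1048576 = 15380937/1048576.
Numerically: E[X] ≈ 14.66840.

E[X] = C(39,7)·2^(1−C(7,2)) = 15380937/1048576 ≈ 14.66840.


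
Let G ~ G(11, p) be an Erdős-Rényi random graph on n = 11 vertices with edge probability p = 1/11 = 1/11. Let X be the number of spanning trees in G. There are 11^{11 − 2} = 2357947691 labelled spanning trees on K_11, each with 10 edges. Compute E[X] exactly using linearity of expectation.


K_11 has 11^{11 − 2} = 2357947691 labelled spanning trees.
For each such spanning tree H, let X_H = 1 if all 10 edges of H are present in G. Then P[X_H = 1] = p^{10} = (1/11)^{10} = 1/25937424601.
By linearity of expectation: E[X] = Σ_H E[X_H] = 2357947691 · p^{10} = 2357947691 · 1/25937424601 = 1/11.
Numerically: E[X] ≈ 0.09091.

E[X] = 2357947691 · (1/11)^{10} = 1/11 ≈ 0.09091.


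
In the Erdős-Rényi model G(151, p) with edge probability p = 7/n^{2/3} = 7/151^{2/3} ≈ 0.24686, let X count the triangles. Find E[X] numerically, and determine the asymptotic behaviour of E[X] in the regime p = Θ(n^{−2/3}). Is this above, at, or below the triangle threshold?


Number of potential triangles: C(151, 3) = 562475.
Each occurs with probability p³ ≈ (0.24686)³ ≈ 1.5043200e-02.
By linearity: E[X] = C(151, 3)·p³ ≈ 562475 · 1.5043200e-02 ≈ 8461.42384.
Since α = 2/3 < 1, p = c/n^{2/3} ≫ 1/n is above the triangle threshold p ~ 1/n. Asymptotically E[X] ~ (c³/6)·n^{3(1−α)} = (7³/6)·n^{1} → ∞; triangles are abundant w.h.p.

E[X] ≈ 8461.42384; in regime p = Θ(1/n^{2/3}) E[X] diverges (above the triangle threshold p ~ 1/n).


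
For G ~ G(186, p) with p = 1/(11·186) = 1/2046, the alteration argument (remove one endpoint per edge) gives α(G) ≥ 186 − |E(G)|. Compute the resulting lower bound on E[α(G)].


E[|E(G)|] = C(186, 2)·p = 17205 · (1/2046) = 185/22.
E[α(G)] ≥ n − E[|E(G)|] = 186 − 185/22 = 3907/22.
Numerically: ≈ 177.590909.
(This is only a lower bound; the true E[α(G)] may be larger.)

E[α(G)] ≥ 3907/22 ≈ 177.590909.


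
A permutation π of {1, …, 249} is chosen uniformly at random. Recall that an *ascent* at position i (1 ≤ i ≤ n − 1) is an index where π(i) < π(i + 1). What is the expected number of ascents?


Write X = Σ X_I over i = 1, …, 248, with X_I the indicator of one ascent.
There are 248 indicators.
For each fixed i, the pair (π(i), π(i+1)) is a uniformly random ordered pair of distinct values from {1, …, 249}; by symmetry P[π(i) < π(i+1)] = 1/2.
By linearity: E[X] = 248 · (1/2) = (249 − 1) · (1/2) = 124 ≈ 124.000000.

E[X] = 124 = 124.000000.


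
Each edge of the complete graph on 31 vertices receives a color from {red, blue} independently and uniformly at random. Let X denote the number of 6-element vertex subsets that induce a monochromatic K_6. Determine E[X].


Let X = Σ_S X_S over the C(31, 6) = 736281 subsets S of size 6, where X_S = 1 if the K_6 on S is monochromatic.
For a fixed S, the K_6 on S has C(6, 2) = 15 edges. P[all 15 edges red] = (1/2)^15, and likewise for blue, so P[monochromatic] = 2·(1/2)^15 = 2^{1 − 15} = 1/16384.
Summing: E[X] = C(31, 6) · 2^{1 − 15} = 736281 · 1/16384 = 736281/16384.
Numerically: E[X] ≈ 44.93903.

E[X] = C(31,6)·2^(1−C(6,2)) = 736281/16384 ≈ 44.93903.


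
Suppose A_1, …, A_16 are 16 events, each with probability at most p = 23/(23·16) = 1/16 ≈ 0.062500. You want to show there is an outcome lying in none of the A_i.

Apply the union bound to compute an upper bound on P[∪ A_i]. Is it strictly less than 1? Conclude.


Union bound: P[∪_{i=1}^{16} A_i] ≤ Σ_i P[A_i] ≤ 16·p = 16·(1/16) = 1.
Numerically: 1 ≈ 1.000000.
Is 1 < 1? NO.
Since the bound 1 is ≥ 1, the union bound is uninformative here; it does NOT by itself certify existence.

16·p = 1 ≈ 1.000000; existence NOT certified by the union bound.


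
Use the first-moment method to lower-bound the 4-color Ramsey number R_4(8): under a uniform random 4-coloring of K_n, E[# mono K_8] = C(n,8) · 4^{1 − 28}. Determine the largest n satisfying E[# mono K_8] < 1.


We need C(n, 8) · 4^{1 − 28} < 1, i.e. C(n, 8) < 4^{28 − 1} = 18014398509481984.
Check values of n near the boundary:
  n = 407: C(407, 8) = 17424959239309050; 17424959239309050 < 18014398509481984? YES
  n = 408: C(408, 8) = 17773458424095231; 17773458424095231 < 18014398509481984? YES
  n = 409: C(409, 8) = 18128041135797879; 18128041135797879 < 18014398509481984? NO
  n = 410: C(410, 8) = 18488798173326195; 18488798173326195 < 18014398509481984? NO
  n = 411: C(411, 8) = 18855821462126715; 18855821462126715 < 18014398509481984? NO
The largest n with C(n, 8) < 18014398509481984 is n = 408 (where E[X] = 17773458424095231/18014398509481984 ≈ 0.98663). Hence R_4(8) > 408, i.e. R_4(8) ≥ 409.

Largest n = 408; hence R_4(8) > 408.


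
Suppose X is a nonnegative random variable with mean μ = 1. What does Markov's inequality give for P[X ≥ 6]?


μ = E[X] = 1, a = 6.
Markov: P[X ≥ 6] ≤ μ/a = (1)/6 = 1/6.
Numerically: ≈ 0.16667.
(Since a = 6 > μ = 1.00000, the bound 1/6 is < 1 and informative.)

P[X ≥ 6] ≤ 1/6 ≈ 0.16667.


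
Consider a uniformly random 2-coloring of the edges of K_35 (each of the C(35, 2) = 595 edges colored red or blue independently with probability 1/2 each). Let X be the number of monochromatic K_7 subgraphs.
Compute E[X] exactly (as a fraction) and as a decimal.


Let X = Σ_S X_S over the C(35, 7) = 6724520 subsets S of size 7, where X_S = 1 if the K_7 on S is monochromatic.
For a fixed S, the K_7 on S has C(7, 2) = 21 edges. P[all 21 edges red] = (1/2)^21, and likewise for blue, so P[monochromatic] = 2·(1/2)^21 = 2^{1 − 21} = 1/1048576.
By linearity of expectation: E[X] = C(35, 7) · 2^{1 − 21} = 6724520 · 1/1048576 = 840565/131072.
Numerically: E[X] ≈ 6.4130.

E[X] = C(35,7)·2^(1−C(7,2)) = 840565/131072 ≈ 6.4130.


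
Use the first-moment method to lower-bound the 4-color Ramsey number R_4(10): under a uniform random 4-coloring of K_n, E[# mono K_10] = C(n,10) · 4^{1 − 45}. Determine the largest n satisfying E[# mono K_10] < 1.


We need C(n, 10) · 4^{1 − 45} < 1, i.e. C(n, 10) < 4^{45 − 1} = 309485009821345068724781056.
Check values of n near the boundary:
  n = 2019: C(2019, 10) = 303322949179835278009229628; 303322949179835278009229628 < 309485009821345068724781056? YES
  n = 2020: C(2020, 10) = 304832018578739931133653656; 304832018578739931133653656 < 309485009821345068724781056? YES
  n = 2021: C(2021, 10) = 306347841644770462864800616; 306347841644770462864800616 < 309485009821345068724781056? YES
  n = 2022: C(2022, 10) = 307870445231474093395937796; 307870445231474093395937796 < 309485009821345068724781056? YES
  n = 2023: C(2023, 10) = 309399856285778485315440716; 309399856285778485315440716 < 309485009821345068724781056? YES
  n = 2024: C(2024, 10) = 310936101848269937576192656; 310936101848269937576192656 < 309485009821345068724781056? NO
  n = 2025: C(2025, 10) = 312479209053472269772600560; 312479209053472269772600560 < 309485009821345068724781056? NO
  n = 2026: C(2026, 10) = 314029205130126398094885285; 314029205130126398094885285 < 309485009821345068724781056? NO
The largest n with C(n, 10) < 309485009821345068724781056 is n = 2023 (where E[X] = 77349964071444621328860179/77371252455336267181195264 ≈ 0.9997). Hence R_4(10) > 2023, i.e. R_4(10) ≥ 2024.

Largest n = 2023; hence R_4(10) > 2023.


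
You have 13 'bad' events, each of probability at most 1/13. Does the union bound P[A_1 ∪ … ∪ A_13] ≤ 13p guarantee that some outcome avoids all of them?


Union bound: P[∪_{i=1}^{13} A_i] ≤ Σ_i P[A_i] ≤ 13·p = 13·(1/13) = 1.
Numerically: 1 ≈ 1.0000.
Is 1 < 1? NO.
Since the bound 1 is ≥ 1, the union bound is uninformative here; it does NOT by itself certify existence.

13·p = 1 ≈ 1.0000; existence NOT certified by the union bound.


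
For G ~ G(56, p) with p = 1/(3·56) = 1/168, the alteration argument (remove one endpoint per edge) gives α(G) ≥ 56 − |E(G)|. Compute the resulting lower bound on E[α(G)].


E[|E(G)|] = C(56, 2)·p = 1540 · (1/168) = 55/6.
E[α(G)] ≥ n − E[|E(G)|] = 56 − 55/6 = 281/6.
Numerically: ≈ 46.83333.
(This is only a lower bound; the true E[α(G)] may be larger.)

E[α(G)] ≥ 281/6 ≈ 46.83333.


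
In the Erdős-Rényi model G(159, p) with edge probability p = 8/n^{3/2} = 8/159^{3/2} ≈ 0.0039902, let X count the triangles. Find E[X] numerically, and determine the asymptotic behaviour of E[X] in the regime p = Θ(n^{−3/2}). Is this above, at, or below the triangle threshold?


Number of potential triangles: C(159, 3) = 657359.
Each occurs with probability p³ ≈ (0.0039902)³ ≈ 6.35305919e-08.
By linearity: E[X] = C(159, 3)·p³ ≈ 657359 · 6.35305919e-08 ≈ 0.041762.
Since α = 3/2 > 1, p = c/n^{3/2} = o(1/n) is below the triangle threshold p ~ 1/n. Asymptotically E[X] ~ (c³/6)·n^{3(1−α)} = (8³/6)·n^{-1.5} → 0, so by Markov's inequality G has no triangles w.h.p.

E[X] ≈ 0.041762; in regime p = Θ(1/n^{3/2}) E[X] tends to 0 (below the triangle threshold p ~ 1/n).


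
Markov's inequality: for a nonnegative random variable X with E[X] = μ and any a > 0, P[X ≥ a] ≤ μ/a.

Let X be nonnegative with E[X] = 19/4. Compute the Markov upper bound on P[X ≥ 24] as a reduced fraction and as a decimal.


μ = E[X] = 19/4, a = 24.
Markov: P[X ≥ 24] ≤ μ/a = (19/4)/24 = 19/96.
Numerically: ≈ 0.197917.
(Since a = 24 > μ = 4.750000, the bound 19/96 is < 1 and informative.)

P[X ≥ 24] ≤ 19/96 ≈ 0.197917.


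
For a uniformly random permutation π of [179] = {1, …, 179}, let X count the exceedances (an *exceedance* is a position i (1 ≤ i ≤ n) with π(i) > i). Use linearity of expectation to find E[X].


Write X = Σ_{i=1}^{179} X_i, where X_i = 1_{π(i) > i}.
For each fixed i, π(i) is uniform over {1, …, 179} (marginal of a uniform permutation), so P[π(i) > i] = (n − i)/n. Summing: Σ_{i=1}^{179} (n − i)/n = (0 + 1 + … + 178)/179 = 179(179 − 1)/(2·179) = (179 − 1)/2.
Hence E[X] = Σ_{i=1}^{179} (179 − i)/179 = 89 ≈ 89.00000.

E[X] = 89 = 89.00000.


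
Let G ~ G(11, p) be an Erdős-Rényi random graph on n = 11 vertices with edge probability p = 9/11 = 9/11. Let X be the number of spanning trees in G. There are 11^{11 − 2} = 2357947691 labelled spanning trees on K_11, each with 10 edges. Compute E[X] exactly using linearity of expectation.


K_11 has 11^{11 − 2} = 2357947691 labelled spanning trees.
For each such spanning tree H, let X_H = 1 if all 10 edges of H are present in G. Then P[X_H = 1] = p^{10} = (9/11)^{10} = 3486784401/25937424601.
By linearity of expectation: E[X] = Σ_H E[X_H] = 2357947691 · p^{10} = 2357947691 · 3486784401/25937424601 = 3486784401/11.
Numerically: E[X] ≈ 3.1698e+08.

E[X] = 2357947691 · (9/11)^{10} = 3486784401/11 ≈ 3.1698e+08.


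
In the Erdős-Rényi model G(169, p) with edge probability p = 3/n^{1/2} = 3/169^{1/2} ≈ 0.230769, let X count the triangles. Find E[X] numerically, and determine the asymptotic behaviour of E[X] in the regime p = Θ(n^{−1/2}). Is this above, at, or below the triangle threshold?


Number of potential triangles: C(169, 3) = 790244.
Each occurs with probability p³ ≈ (0.230769)³ ≈ 1.22894857e-02.
By linearity: E[X] = C(169, 3)·p³ ≈ 790244 · 1.22894857e-02 ≈ 9711.692308.
Since α = 1/2 < 1, p = c/n^{1/2} ≫ 1/n is above the triangle threshold p ~ 1/n. Asymptotically E[X] ~ (c³/6)·n^{3(1−α)} = (3³/6)·n^{1.5} → ∞; triangles are abundant w.h.p.

E[X] ≈ 9711.692308; in regime p = Θ(1/n^{1/2}) E[X] diverges (above the triangle threshold p ~ 1/n).


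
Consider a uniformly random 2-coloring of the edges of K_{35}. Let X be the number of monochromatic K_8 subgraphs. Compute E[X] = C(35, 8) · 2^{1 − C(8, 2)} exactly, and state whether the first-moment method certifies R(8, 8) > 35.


E[X] = C(35, 8) · 2^{1 − 28} = 23535820 · 2^{−27} = 23535820/134217728.
As a reduced fraction: E[X] = 5883955/33554432 ≈ 0.1754.
Is E[X] < 1? YES.
Since E[X] < 1, there exists a 2-coloring of K_{35} with no monochromatic K_8; hence R(8, 8) > 35.

E[X] = 5883955/33554432 ≈ 0.1754; E[X] < 1, so R(8, 8) > 35.


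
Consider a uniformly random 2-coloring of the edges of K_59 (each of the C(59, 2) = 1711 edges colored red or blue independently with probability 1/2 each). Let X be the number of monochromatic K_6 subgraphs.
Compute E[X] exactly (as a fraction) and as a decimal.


Let X = Σ_S X_S over the C(59, 6) = 45057474 subsets S of size 6, where X_S = 1 if the K_6 on S is monochromatic.
For a fixed S, the K_6 on S has C(6, 2) = 15 edges. P[all 15 edges red] = (1/2)^15, and likewise for blue, so P[monochromatic] = 2·(1/2)^15 = 2^{1 − 15} = 1/16384.
Summing: E[X] = C(59, 6) · 2^{1 − 15} = 45057474 · 1/16384 = 22528737/8192.
Numerically: E[X] ≈ 2750.089966.

E[X] = C(59,6)·2^(1−C(6,2)) = 22528737/8192 ≈ 2750.089966.


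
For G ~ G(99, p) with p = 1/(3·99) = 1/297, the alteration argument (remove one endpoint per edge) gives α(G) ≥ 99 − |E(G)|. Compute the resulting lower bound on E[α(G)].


E[|E(G)|] = C(99, 2)·p = 4851 · (1/297) = 49/3.
E[α(G)] ≥ n − E[|E(G)|] = 99 − 49/3 = 248/3.
Numerically: ≈ 82.666667.
(This is only a lower bound; the true E[α(G)] may be larger.)

E[α(G)] ≥ 248/3 ≈ 82.666667.


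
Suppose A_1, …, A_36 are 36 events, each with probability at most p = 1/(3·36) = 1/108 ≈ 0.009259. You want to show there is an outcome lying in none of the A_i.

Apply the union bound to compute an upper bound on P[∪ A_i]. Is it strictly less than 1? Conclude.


Union bound: P[∪_{i=1}^{36} A_i] ≤ Σ_i P[A_i] ≤ 36·p = 36·(1/108) = 1/3.
Numerically: 1/3 ≈ 0.333333.
Is 1/3 < 1? YES.
Since P[∪ A_i] ≤ 1/3 < 1, the complement has P[∩ A_i^c] ≥ 1 − 1/3 = 2/3 > 0, so some outcome avoids every A_i.

36·p = 1/3 ≈ 0.333333; existence CERTIFIED by the union bound.


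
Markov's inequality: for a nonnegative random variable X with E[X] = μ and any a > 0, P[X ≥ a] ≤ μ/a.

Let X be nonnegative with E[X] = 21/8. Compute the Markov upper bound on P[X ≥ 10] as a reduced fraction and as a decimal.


μ = E[X] = 21/8, a = 10.
Markov: P[X ≥ 10] ≤ μ/a = (21/8)/10 = 21/80.
Numerically: ≈ 0.26250.
(Since a = 10 > μ = 2.62500, the bound 21/80 is < 1 and informative.)

P[X ≥ 10] ≤ 21/80 ≈ 0.26250.


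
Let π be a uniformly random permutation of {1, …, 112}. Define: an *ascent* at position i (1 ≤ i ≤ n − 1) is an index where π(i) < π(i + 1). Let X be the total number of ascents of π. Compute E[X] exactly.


Write X = Σ X_I over i = 1, …, 111, with X_I the indicator of one ascent.
There are 111 indicators.
For each fixed i, the pair (π(i), π(i+1)) is a uniformly random ordered pair of distinct values from {1, …, 112}; by symmetry P[π(i) < π(i+1)] = 1/2.
By linearity: E[X] = 111 · (1/2) = (112 − 1) · (1/2) = 111/2 ≈ 55.500000.

E[X] = 111/2 = 55.500000.


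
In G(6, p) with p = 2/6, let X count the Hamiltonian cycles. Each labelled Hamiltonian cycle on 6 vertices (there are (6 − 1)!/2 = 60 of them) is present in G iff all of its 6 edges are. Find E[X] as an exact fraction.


K_6 has (6 − 1)!/2 = 60 labelled Hamiltonian cycles.
For each such Hamiltonian cycle H, let X_H = 1 if all 6 edges of H are present in G. Then P[X_H = 1] = p^{6} = (1/3)^{6} = 1/729.
By linearity of expectation: E[X] = Σ_H E[X_H] = 60 · p^{6} = 60 · 1/729 = 20/243.
Numerically: E[X] ≈ 0.0823.

E[X] = 60 · (1/3)^{6} = 20/243 ≈ 0.0823.


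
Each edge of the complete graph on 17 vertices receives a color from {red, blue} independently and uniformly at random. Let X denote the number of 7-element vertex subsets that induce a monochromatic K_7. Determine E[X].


Let X = Σ_S X_S over the C(17, 7) = 19448 subsets S of size 7, where X_S = 1 if the K_7 on S is monochromatic.
For a fixed S, the K_7 on S has C(7, 2) = 21 edges. P[all 21 edges red] = (1/2)^21, and likewise for blue, so P[monochromatic] = 2·(1/2)^21 = 2^{1 − 21} = 1/1048576.
Summing: E[X] = C(17, 7) · 2^{1 − 21} = 19448 · 1/1048576 = 2431/131072.
Numerically: E[X] ≈ 0.018547.

E[X] = C(17,7)·2^(1−C(7,2)) = 2431/131072 ≈ 0.018547.
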